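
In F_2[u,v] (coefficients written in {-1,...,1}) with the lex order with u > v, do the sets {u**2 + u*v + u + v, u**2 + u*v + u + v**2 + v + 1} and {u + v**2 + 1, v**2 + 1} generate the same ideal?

No, the ideals differ.

For a fixed monomial order, each ideal has a unique reduced Gröbner basis; comparing bases decides equality.
Buchberger on the first generating set:
f_1 = u**2 + u*v + u + v, LT = u**2.
f_2 = u**2 + u*v + u + v**2 + v + 1, LT = u**2.

S(f_1,f_2): lcm = u**2. S = v**2 + 1.
  leading term v**2: no divisor's leading term divides it; move v**2 to the remainder.
  leading term 1: no divisor's leading term divides it; move 1 to the remainder.
  remainder v**2 + 1 ≠ 0; add g_3 = v**2 + 1 to the basis.

S(f_1,g_3): leading monomials are coprime, so the S-polynomial reduces to 0 (Buchberger's first criterion).
S(f_2,g_3): leading monomials are coprime, so the S-polynomial reduces to 0 (Buchberger's first criterion).
Every S-polynomial of the final basis reduces to 0, so we have a Gröbner basis.
Inter-reduce: drop elements whose leading term is divisible by another's, tail-reduce, and make monic.
Reduced Gröbner basis: {u**2 + u*v + u + v, v**2 + 1}.

Buchberger on the second generating set:
h_1 = u + v**2 + 1, LT = u.
h_2 = v**2 + 1, LT = v**2.

S(h_1,h_2): leading monomials are coprime, so the S-polynomial reduces to 0 (Buchberger's first criterion).
Every S-polynomial of the final basis reduces to 0, so we have a Gröbner basis.
Inter-reduce: drop elements whose leading term is divisible by another's, tail-reduce, and make monic.
Reduced Gröbner basis: {u, v**2 + 1}.

These differ, so the ideals are not equal.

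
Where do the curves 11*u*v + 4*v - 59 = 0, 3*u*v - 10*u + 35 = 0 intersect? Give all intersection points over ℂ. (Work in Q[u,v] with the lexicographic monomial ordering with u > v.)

Compute a lex Gröbner basis by Buchberger's algorithm.
f_1 = 11*u*v + 4*v - 59, LT = u*v.
f_2 = 3*u*v - 10*u + 35, LT = u*v.

S(f_1,f_2): lcm = u*v. S = 10/3*u + 4/11*v - 562/33.
  reduce S modulo (f_1, f_2):
  remainder 10/3*u + 4/11*v - 562/33 ≠ 0; add h_3 = 10/3*u + 4/11*v - 562/33 to the basis.

S(f_1,h_3): lcm = u*v. S = -6/55*v**2 + 301/55*v - 59/11.
  reduce S modulo (f_1, f_2, h_3):
  remainder -6/55*v**2 + 301/55*v - 59/11 ≠ 0; add h_4 = -6/55*v**2 + 301/55*v - 59/11 to the basis.

The other S-polynomials (S(f_2,h_3), S(f_1,h_4), S(f_2,h_4), S(h_3,h_4)) all reduce to 0 modulo the current basis, so we have a Gröbner basis.
Inter-reduce: drop elements whose leading term is divisible by another's, tail-reduce, and make monic.
Reduced Gröbner basis: {u + 6/55*v - 281/55, v**2 - 301/6*v + 295/6}.

A lex Gröbner basis eliminates variables successively. Here v**2 - 301/6*v + 295/6 depends only on v, with roots {1, 295/6}; lifting each root through the earlier basis elements recovers the full solutions.
  v = 1: the earlier basis element becomes u - 5 = 0, giving u = 5 — point (5, 1).
  v = 295/6: the earlier basis element becomes u + 14/55 = 0, giving u = -14/55 — point (-14/55, 295/6).

{(5, 1), (-14/55, 295/6)}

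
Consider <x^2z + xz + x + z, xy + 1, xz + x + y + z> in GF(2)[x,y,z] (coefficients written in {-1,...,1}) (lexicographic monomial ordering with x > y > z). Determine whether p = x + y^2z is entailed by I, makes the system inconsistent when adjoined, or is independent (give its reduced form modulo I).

First compute the reduced Gröbner basis of I by Buchberger's algorithm.
f_1 = x^2z + xz + x + z, LT = x^2z.
f_2 = xy + 1, LT = xy.
f_3 = xz + x + y + z, LT = xz.

S(f_1,f_2): lcm = x^2yz. S = xyz + xy + xz + yz.
  leading term xyz: subtract (z)·f_2 from xyz + xy + xz + yz → xy + xz + yz + z
  leading term xy: subtract (1)·f_2 from xy + xz + yz + z → xz + yz + z + 1
  leading term xz: subtract (1)·f_3 from xz + yz + z + 1 → x + yz + y + 1
  leading term x: no divisor's leading term divides it; move x to the remainder.
  leading term yz: no divisor's leading term divides it; move yz to the remainder.
  leading term y: no divisor's leading term divides it; move y to the remainder.
  leading term 1: no divisor's leading term divides it; move 1 to the remainder.
  remainder x + yz + y + 1 ≠ 0; add h_4 = x + yz + y + 1 to the basis.

S(f_2,f_3): lcm = xyz. S = xy + y^2 + yz + z.
  leading term xy: subtract (1)·f_2 from xy + y^2 + yz + z → y^2 + yz + z + 1
  leading term y^2: no divisor's leading term divides it; move y^2 to the remainder.
  leading term yz: no divisor's leading term divides it; move yz to the remainder.
  leading term z: no divisor's leading term divides it; move z to the remainder.
  leading term 1: no divisor's leading term divides it; move 1 to the remainder.
  remainder y^2 + yz + z + 1 ≠ 0; add h_5 = y^2 + yz + z + 1 to the basis.

S(f_1,h_4): lcm = x^2z. S = xyz^2 + xyz + x + z.
  leading term xyz^2: subtract (z^2)·f_2 from xyz^2 + xyz + x + z → xyz + x + z^2 + z
  leading term xyz: subtract (z)·f_2 from xyz + x + z^2 + z → x + z^2
  leading term x: subtract (1)·h_4 from x + z^2 → yz + y + z^2 + 1
  leading term yz: no divisor's leading term divides it; move yz to the remainder.
  leading term y: no divisor's leading term divides it; move y to the remainder.
  leading term z^2: no divisor's leading term divides it; move z^2 to the remainder.
  leading term 1: no divisor's leading term divides it; move 1 to the remainder.
  remainder yz + y + z^2 + 1 ≠ 0; add h_6 = yz + y + z^2 + 1 to the basis.

S(f_2,h_4): lcm = xy. S = y^2z + y^2 + y + 1.
  leading term y^2z: subtract (z)·h_5 from y^2z + y^2 + y + 1 → y^2 + yz^2 + y + z^2 + z + 1
  leading term y^2: subtract (1)·h_5 from y^2 + yz^2 + y + z^2 + z + 1 → yz^2 + yz + y + z^2
  leading term yz^2: subtract (z)·h_6 from yz^2 + yz + y + z^2 → y + z^3 + z^2 + z
  leading term y: no divisor's leading term divides it; move y to the remainder.
  leading term z^3: no divisor's leading term divides it; move z^3 to the remainder.
  leading term z^2: no divisor's leading term divides it; move z^2 to the remainder.
  leading term z: no divisor's leading term divides it; move z to the remainder.
  remainder y + z^3 + z^2 + z ≠ 0; add h_7 = y + z^3 + z^2 + z to the basis.

S(h_5,h_7): lcm = y^2. S = yz^3 + yz^2 + z + 1.
  leading term yz^3: subtract (z^2)·h_6 from yz^3 + yz^2 + z + 1 → z^4 + z^2 + z + 1
  leading term z^4: no divisor's leading term divides it; move z^4 to the remainder.
  leading term z^2: no divisor's leading term divides it; move z^2 to the remainder.
  leading term z: no divisor's leading term divides it; move z to the remainder.
  leading term 1: no divisor's leading term divides it; move 1 to the remainder.
  remainder z^4 + z^2 + z + 1 ≠ 0; add h_8 = z^4 + z^2 + z + 1 to the basis.

The other S-polynomials (S(f_1,f_3), S(f_3,h_4), S(f_1,h_5), S(f_2,h_5), S(f_3,h_5), S(h_4,h_5), S(f_1,h_6), S(f_2,h_6), S(f_3,h_6), S(h_4,h_6), S(h_5,h_6), S(f_1,h_7), S(f_2,h_7), S(f_3,h_7), S(h_4,h_7), S(h_6,h_7), S(f_1,h_8), S(f_2,h_8), S(f_3,h_8), S(h_4,h_8), S(h_5,h_8), S(h_6,h_8), S(h_7,h_8)) all reduce to 0 modulo the current basis, so we have a Gröbner basis.
Inter-reduce: drop elements whose leading term is divisible by another's, tail-reduce, and make monic.
Reduced Gröbner basis: {x + z^2, y + z^3 + z^2 + z, z^4 + z^2 + z + 1}.
Label its elements g_1 = x + z^2, g_2 = y + z^3 + z^2 + z, g_3 = z^4 + z^2 + z + 1.

Reduce p = x + y^2z modulo G:
  leading term x: subtract (1)·g_1 from x + y^2z → y^2z + z^2
  leading term y^2z: subtract (yz)·g_2 from y^2z + z^2 → yz^4 + yz^3 + yz^2 + z^2
  leading term yz^4: subtract (z^4)·g_2 from yz^4 + yz^3 + yz^2 + z^2 → yz^3 + yz^2 + z^7 + z^6 + z^5 + z^2
  leading term yz^3: subtract (z^3)·g_2 from yz^3 + yz^2 + z^7 + z^6 + z^5 + z^2 → yz^2 + z^7 + z^4 + z^2
  leading term yz^2: subtract (z^2)·g_2 from yz^2 + z^7 + z^4 + z^2 → z^7 + z^5 + z^3 + z^2
  leading term z^7: subtract (z^3)·g_3 from z^7 + z^5 + z^3 + z^2 → z^4 + z^2
  leading term z^4: subtract (1)·g_3 from z^4 + z^2 → z + 1
  leading term z: no divisor's leading term divides it; move z to the remainder.
  leading term 1: no divisor's leading term divides it; move 1 to the remainder.
  normal form = z + 1.
The normal form is nonzero, so p ∉ I. Since p minus its normal form lies in I, I + (p) = I + (r) where r = z + 1; decide whether this ideal is the whole ring.
Run Buchberger on G together with r (pairs among the g_i already reduce to 0 since G is a Gröbner basis):
g_1 = x + z^2, LT = x.
g_2 = y + z^3 + z^2 + z, LT = y.
g_3 = z^4 + z^2 + z + 1, LT = z^4.
r = z + 1, LT = z.

The S-polynomials (S(g_1,g_2), S(g_1,g_3), S(g_1,r), S(g_2,g_3), S(g_2,r), S(g_3,r)) all reduce to 0 modulo the current basis, so we have a Gröbner basis.
Inter-reduce: drop elements whose leading term is divisible by another's, tail-reduce, and make monic.
Reduced Gröbner basis: {x + 1, y + 1, z + 1}.
The reduced Gröbner basis of I + (p) is {x + 1, y + 1, z + 1} ≠ {1}, a proper ideal, so the enlarged system stays consistent: p is independent of I, with normal form z + 1.

x + y^2z is independent of I; its normal form modulo I is z + 1.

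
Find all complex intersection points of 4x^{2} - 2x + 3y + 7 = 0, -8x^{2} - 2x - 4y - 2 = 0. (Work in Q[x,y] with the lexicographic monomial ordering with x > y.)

{(-11/4, -57/4), (1, -3)}

Compute a lex Gröbner basis by Buchberger's algorithm.
f_1 = 4x^{2} - 2x + 3y + 7, LT = x^{2}.
f_2 = -8x^{2} - 2x - 4y - 2, LT = x^{2}.

S(f_1,f_2): lcm = x^{2}. S = -\tfrac{3}{4}x + \tfrac{1}{4}y + \tfrac{3}{2}.
  leading term x: no divisor's leading term divides it; move -\tfrac{3}{4}x to the remainder.
  leading term y: no divisor's leading term divides it; move \tfrac{1}{4}y to the remainder.
  leading term 1: no divisor's leading term divides it; move \tfrac{3}{2} to the remainder.
  remainder -\tfrac{3}{4}x + \tfrac{1}{4}y + \tfrac{3}{2} ≠ 0; add h_3 = -\tfrac{3}{4}x + \tfrac{1}{4}y + \tfrac{3}{2} to the basis.

S(f_1,h_3): lcm = x^{2}. S = \tfrac{1}{3}xy + \tfrac{3}{2}x + \tfrac{3}{4}y + \tfrac{7}{4}.
  leading term xy: subtract (-\tfrac{4}{9}y)·h_3 from \tfrac{1}{3}xy + \tfrac{3}{2}x + \tfrac{3}{4}y + \tfrac{7}{4} → \tfrac{3}{2}x + \tfrac{1}{9}y^{2} + \tfrac{17}{12}y + \tfrac{7}{4}
  leading term x: subtract (-2)·h_3 from \tfrac{3}{2}x + \tfrac{1}{9}y^{2} + \tfrac{17}{12}y + \tfrac{7}{4} → \tfrac{1}{9}y^{2} + \tfrac{23}{12}y + \tfrac{19}{4}
  leading term y^{2}: no divisor's leading term divides it; move \tfrac{1}{9}y^{2} to the remainder.
  leading term y: no divisor's leading term divides it; move \tfrac{23}{12}y to the remainder.
  leading term 1: no divisor's leading term divides it; move \tfrac{19}{4} to the remainder.
  remainder \tfrac{1}{9}y^{2} + \tfrac{23}{12}y + \tfrac{19}{4} ≠ 0; add h_4 = \tfrac{1}{9}y^{2} + \tfrac{23}{12}y + \tfrac{19}{4} to the basis.

S(f_2,h_3): lcm = x^{2}. S = \tfrac{1}{3}xy + \tfrac{9}{4}x + \tfrac{1}{2}y + \tfrac{1}{4}.
  leading term xy: subtract (-\tfrac{4}{9}y)·h_3 from \tfrac{1}{3}xy + \tfrac{9}{4}x + \tfrac{1}{2}y + \tfrac{1}{4} → \tfrac{9}{4}x + \tfrac{1}{9}y^{2} + \tfrac{7}{6}y + \tfrac{1}{4}
  leading term x: subtract (-3)·h_3 from \tfrac{9}{4}x + \tfrac{1}{9}y^{2} + \tfrac{7}{6}y + \tfrac{1}{4} → \tfrac{1}{9}y^{2} + \tfrac{23}{12}y + \tfrac{19}{4}
  leading term y^{2}: subtract (1)·h_4 from \tfrac{1}{9}y^{2} + \tfrac{23}{12}y + \tfrac{19}{4} → 0
  remainder 0.

S(f_1,h_4): leading monomials are coprime, so the S-polynomial reduces to 0 (Buchberger's first criterion).
S(f_2,h_4): leading monomials are coprime, so the S-polynomial reduces to 0 (Buchberger's first criterion).
S(h_3,h_4): leading monomials are coprime, so the S-polynomial reduces to 0 (Buchberger's first criterion).
Every S-polynomial of the final basis reduces to 0, so we have a Gröbner basis.
Inter-reduce: drop elements whose leading term is divisible by another's, tail-reduce, and make monic.
Reduced Gröbner basis: {x - \tfrac{1}{3}y - 2, y^{2} + \tfrac{69}{4}y + \tfrac{171}{4}}.

The lex basis is triangular: the last element involves only y. Solving y^{2} + \tfrac{69}{4}y + \tfrac{171}{4} = 0 gives y ∈ {-57/4, -3}; substituting each value into the earlier elements determines the remaining variables.
  y = -57/4: the earlier basis element becomes x + \tfrac{11}{4} = 0, giving x = -11/4 — point (-11/4, -57/4).
  y = -3: the earlier basis element becomes x - 1 = 0, giving x = 1 — point (1, -3).
Substituting each solution back into the original system confirms all equations vanish.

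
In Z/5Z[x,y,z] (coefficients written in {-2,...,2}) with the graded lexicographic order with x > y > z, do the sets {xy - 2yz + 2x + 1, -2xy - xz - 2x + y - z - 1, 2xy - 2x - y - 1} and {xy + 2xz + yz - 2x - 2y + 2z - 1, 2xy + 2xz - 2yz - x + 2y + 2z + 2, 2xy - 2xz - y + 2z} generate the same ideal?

Two ideals are equal iff their reduced Gröbner bases coincide (the reduced basis is unique for a fixed ordering).
Buchberger on the first generating set:
f_1 = xy - 2yz + 2x + 1, LT = xy.
f_2 = -2xy - xz - 2x + y - z - 1, LT = xy.
f_3 = 2xy - 2x - y - 1, LT = xy.

S(f_1,f_2): lcm = xy. S = 2xz - 2yz + x - 2y + 2z - 2.
  leading term xz: no divisor's leading term divides it; move 2xz to the remainder.
  leading term yz: no divisor's leading term divides it; move -2yz to the remainder.
  leading term x: no divisor's leading term divides it; move x to the remainder.
  leading term y: no divisor's leading term divides it; move -2y to the remainder.
  leading term z: no divisor's leading term divides it; move 2z to the remainder.
  leading term 1: no divisor's leading term divides it; move -2 to the remainder.
  remainder 2xz - 2yz + x - 2y + 2z - 2 ≠ 0; add g_4 = 2xz - 2yz + x - 2y + 2z - 2 to the basis.

S(f_1,f_3): lcm = xy. S = -2yz - 2x - 2y - 1.
  leading term yz: no divisor's leading term divides it; move -2yz to the remainder.
  leading term x: no divisor's leading term divides it; move -2x to the remainder.
  leading term y: no divisor's leading term divides it; move -2y to the remainder.
  leading term 1: no divisor's leading term divides it; move -1 to the remainder.
  remainder -2yz - 2x - 2y - 1 ≠ 0; add g_5 = -2yz - 2x - 2y - 1 to the basis.

S(f_1,g_4): lcm = xyz. S = y^2z - 2yz^2 + 2xy + 2xz + y^2 - yz + y + z.
  leading term y^2z: subtract (2y)·g_5 from y^2z - 2yz^2 + 2xy + 2xz + y^2 - yz + y + z → -2yz^2 + xy + 2xz - yz - 2y + z
  leading term yz^2: subtract (z)·g_5 from -2yz^2 + xy + 2xz - yz - 2y + z → xy - xz + yz - 2y + 2z
  leading term xy: subtract (1)·f_1 from xy - xz + yz - 2y + 2z → -xz - 2yz - 2x - 2y + 2z - 1
  leading term xz: subtract (2)·g_4 from -xz - 2yz - 2x - 2y + 2z - 1 → 2yz + x + 2y - 2z - 2
  leading term yz: subtract (-1)·g_5 from 2yz + x + 2y - 2z - 2 → -x - 2z + 2
  leading term x: no divisor's leading term divides it; move -x to the remainder.
  leading term z: no divisor's leading term divides it; move -2z to the remainder.
  leading term 1: no divisor's leading term divides it; move 2 to the remainder.
  remainder -x - 2z + 2 ≠ 0; add g_6 = -x - 2z + 2 to the basis.

S(f_1,g_6): lcm = xy. S = yz + 2x + 2y + 1.
  leading term yz: subtract (2)·g_5 from yz + 2x + 2y + 1 → x + y - 2
  leading term x: subtract (-1)·g_6 from x + y - 2 → y - 2z
  leading term y: no divisor's leading term divides it; move y to the remainder.
  leading term z: no divisor's leading term divides it; move -2z to the remainder.
  remainder y - 2z ≠ 0; add g_7 = y - 2z to the basis.

S(g_4,g_6): lcm = xz. S = -yz - 2z^2 - 2x - y - 2z - 1.
  leading term yz: subtract (-2)·g_5 from -yz - 2z^2 - 2x - y - 2z - 1 → -2z^2 - x - 2z + 2
  leading term z^2: no divisor's leading term divides it; move -2z^2 to the remainder.
  leading term x: subtract (1)·g_6 from -x - 2z + 2 → 0
  remainder -2z^2 ≠ 0; add g_8 = -2z^2 to the basis.

The other S-polynomials (S(f_2,f_3), S(f_2,g_4), S(f_3,g_4), S(f_1,g_5), S(f_2,g_5), S(f_3,g_5), S(g_4,g_5), S(f_2,g_6), S(f_3,g_6), S(g_5,g_6), S(f_1,g_7), S(f_2,g_7), S(f_3,g_7), S(g_4,g_7), S(g_5,g_7), S(g_6,g_7), S(f_1,g_8), S(f_2,g_8), S(f_3,g_8), S(g_4,g_8), S(g_5,g_8), S(g_6,g_8), S(g_7,g_8)) all reduce to 0 modulo the current basis, so we have a Gröbner basis.
Inter-reduce: drop elements whose leading term is divisible by another's, tail-reduce, and make monic.
Reduced Gröbner basis: {z^2, x + 2z - 2, y - 2z}.

Buchberger on the second generating set:
h_1 = xy + 2xz + yz - 2x - 2y + 2z - 1, LT = xy.
h_2 = 2xy + 2xz - 2yz - x + 2y + 2z + 2, LT = xy.
h_3 = 2xy - 2xz - y + 2z, LT = xy.

S(h_1,h_2): lcm = xy. S = xz + 2yz + x + 2y + z - 2.
  leading term xz: no divisor's leading term divides it; move xz to the remainder.
  leading term yz: no divisor's leading term divides it; move 2yz to the remainder.
  leading term x: no divisor's leading term divides it; move x to the remainder.
  leading term y: no divisor's leading term divides it; move 2y to the remainder.
  leading term z: no divisor's leading term divides it; move z to the remainder.
  leading term 1: no divisor's leading term divides it; move -2 to the remainder.
  remainder xz + 2yz + x + 2y + z - 2 ≠ 0; add k_4 = xz + 2yz + x + 2y + z - 2 to the basis.

S(h_1,h_3): lcm = xy. S = -2xz + yz - 2x + y + z - 1.
  leading term xz: subtract (-2)·k_4 from -2xz + yz - 2x + y + z - 1 → -2z
  leading term z: no divisor's leading term divides it; move -2z to the remainder.
  remainder -2z ≠ 0; add k_5 = -2z to the basis.

S(h_1,k_4): lcm = xyz. S = 2xz^2 - 2y^2z + yz^2 - xy - 2xz - 2y^2 + 2yz + 2z^2 + 2y - z.
  leading term xz^2: subtract (2z)·k_4 from 2xz^2 - 2y^2z + yz^2 - xy - 2xz - 2y^2 + 2yz + 2z^2 + 2y - z → -2y^2z + 2yz^2 - xy + xz - 2y^2 - 2yz + 2y - 2z
  leading term y^2z: subtract (y^2)·k_5 from -2y^2z + 2yz^2 - xy + xz - 2y^2 - 2yz + 2y - 2z → 2yz^2 - xy + xz - 2y^2 - 2yz + 2y - 2z
  leading term yz^2: subtract (-yz)·k_5 from 2yz^2 - xy + xz - 2y^2 - 2yz + 2y - 2z → -xy + xz - 2y^2 - 2yz + 2y - 2z
  leading term xy: subtract (-1)·h_1 from -xy + xz - 2y^2 - 2yz + 2y - 2z → -2xz - 2y^2 - yz - 2x - 1
  leading term xz: subtract (-2)·k_4 from -2xz - 2y^2 - yz - 2x - 1 → -2y^2 - 2yz - y + 2z
  leading term y^2: no divisor's leading term divides it; move -2y^2 to the remainder.
  leading term yz: subtract (y)·k_5 from -2yz - y + 2z → -y + 2z
  leading term y: no divisor's leading term divides it; move -y to the remainder.
  leading term z: subtract (-1)·k_5 from 2z → 0
  remainder -2y^2 - y ≠ 0; add k_6 = -2y^2 - y to the basis.

S(k_4,k_5): lcm = xz. S = 2yz + x + 2y + z - 2.
  leading term yz: subtract (-y)·k_5 from 2yz + x + 2y + z - 2 → x + 2y + z - 2
  leading term x: no divisor's leading term divides it; move x to the remainder.
  leading term y: no divisor's leading term divides it; move 2y to the remainder.
  leading term z: subtract (2)·k_5 from z - 2 → -2
  leading term 1: no divisor's leading term divides it; move -2 to the remainder.
  remainder x + 2y - 2 ≠ 0; add k_7 = x + 2y - 2 to the basis.

The other S-polynomials (S(h_2,h_3), S(h_2,k_4), S(h_3,k_4), S(h_1,k_5), S(h_2,k_5), S(h_3,k_5), S(h_1,k_6), S(h_2,k_6), S(h_3,k_6), S(k_4,k_6), S(k_5,k_6), S(h_1,k_7), S(h_2,k_7), S(h_3,k_7), S(k_4,k_7), S(k_5,k_7), S(k_6,k_7)) all reduce to 0 modulo the current basis, so we have a Gröbner basis.
Inter-reduce: drop elements whose leading term is divisible by another's, tail-reduce, and make monic.
Reduced Gröbner basis: {y^2 - 2y, x + 2y - 2, z}.

These differ, so the ideals are not equal.

No, the ideals differ.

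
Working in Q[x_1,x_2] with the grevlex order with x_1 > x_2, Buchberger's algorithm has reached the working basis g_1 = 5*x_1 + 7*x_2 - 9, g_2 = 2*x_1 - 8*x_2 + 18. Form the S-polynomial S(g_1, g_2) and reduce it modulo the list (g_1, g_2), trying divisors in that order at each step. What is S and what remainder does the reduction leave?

lcm(LM(g_1), LM(g_2)) = x_1.
S = (lcm/LT(g_1))·g_1 − (lcm/LT(g_2))·g_2 = 27/5*x_2 - 54/5.
Reduce S modulo (g_1, g_2) in that order:
  leading term x_2: no divisor's leading term divides it; move 27/5*x_2 to the remainder.
  leading term 1: no divisor's leading term divides it; move -54/5 to the remainder.
The remainder 27/5*x_2 - 54/5 is nonzero, so it would be added as the next basis element.

S(g_1, g_2) = 27/5*x_2 - 54/5; remainder on division = 27/5*x_2 - 54/5.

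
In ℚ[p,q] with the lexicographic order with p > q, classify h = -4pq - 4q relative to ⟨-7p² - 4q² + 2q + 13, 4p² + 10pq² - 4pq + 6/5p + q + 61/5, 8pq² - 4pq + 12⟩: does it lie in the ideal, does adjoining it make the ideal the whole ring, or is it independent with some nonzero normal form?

First compute the reduced Gröbner basis of I by Buchberger's algorithm.
f_1 = -7p² - 4q² + 2q + 13, LT = p².
f_2 = 4p² + 10pq² - 4pq + 6/5p + q + 61/5, LT = p².
f_3 = 8pq² - 4pq + 12, LT = pq².

S(f_1,f_2): lcm = p². S = -5/2pq² + pq - 3/10p + 4/7q² - 15/28q - 687/140.
  leading term pq²: subtract (-5/16)·f_3 from -5/2pq² + pq - 3/10p + 4/7q² - 15/28q - 687/140 → -¼pq - 3/10p + 4/7q² - 15/28q - 81/70
  leading term pq: no divisor's leading term divides it; move -¼pq to the remainder.
  leading term p: no divisor's leading term divides it; move -3/10p to the remainder.
  leading term q²: no divisor's leading term divides it; move 4/7q² to the remainder.
  leading term q: no divisor's leading term divides it; move -15/28q to the remainder.
  leading term 1: no divisor's leading term divides it; move -81/70 to the remainder.
  remainder -¼pq - 3/10p + 4/7q² - 15/28q - 81/70 ≠ 0; add k_4 = -¼pq - 3/10p + 4/7q² - 15/28q - 81/70 to the basis.

S(f_1,f_3): lcm = p²q². S = ½p²q - 3/2p + 4/7q⁴ - 2/7q³ - 13/7q².
  leading term p²q: subtract (-1/14q)·f_1 from ½p²q - 3/2p + 4/7q⁴ - 2/7q³ - 13/7q² → -3/2p + 4/7q⁴ - 4/7q³ - 12/7q² + 13/14q
  leading term p: no divisor's leading term divides it; move -3/2p to the remainder.
  leading term q⁴: no divisor's leading term divides it; move 4/7q⁴ to the remainder.
  leading term q³: no divisor's leading term divides it; move -4/7q³ to the remainder.
  leading term q²: no divisor's leading term divides it; move -12/7q² to the remainder.
  leading term q: no divisor's leading term divides it; move 13/14q to the remainder.
  remainder -3/2p + 4/7q⁴ - 4/7q³ - 12/7q² + 13/14q ≠ 0; add k_5 = -3/2p + 4/7q⁴ - 4/7q³ - 12/7q² + 13/14q to the basis.

S(f_2,f_3): lcm = p²q². S = ½p²q + 5/2pq⁴ - pq³ + 3/10pq² - 3/2p + ¼q³ + 61/20q².
  leading term p²q: subtract (-1/14q)·f_1 from ½p²q + 5/2pq⁴ - pq³ + 3/10pq² - 3/2p + ¼q³ + 61/20q² → 5/2pq⁴ - pq³ + 3/10pq² - 3/2p - 1/28q³ + 447/140q² + 13/14q
  leading term pq⁴: subtract (5/16q²)·f_3 from 5/2pq⁴ - pq³ + 3/10pq² - 3/2p - 1/28q³ + 447/140q² + 13/14q → ¼pq³ + 3/10pq² - 3/2p - 1/28q³ - 39/70q² + 13/14q
  leading term pq³: subtract (1/32q)·f_3 from ¼pq³ + 3/10pq² - 3/2p - 1/28q³ - 39/70q² + 13/14q → 17/40pq² - 3/2p - 1/28q³ - 39/70q² + 31/56q
  leading term pq²: subtract (17/320)·f_3 from 17/40pq² - 3/2p - 1/28q³ - 39/70q² + 31/56q → 17/80pq - 3/2p - 1/28q³ - 39/70q² + 31/56q - 51/80
  leading term pq: subtract (-17/20)·k_4 from 17/80pq - 3/2p - 1/28q³ - 39/70q² + 31/56q - 51/80 → -351/200p - 1/28q³ - 1/14q² + 11/112q - 4539/2800
  leading term p: subtract (117/100)·k_5 from -351/200p - 1/28q³ - 1/14q² + 11/112q - 4539/2800 → -117/175q⁴ + 443/700q³ + 677/350q² - 2767/2800q - 4539/2800
  leading term q⁴: no divisor's leading term divides it; move -117/175q⁴ to the remainder.
  leading term q³: no divisor's leading term divides it; move 443/700q³ to the remainder.
  leading term q²: no divisor's leading term divides it; move 677/350q² to the remainder.
  leading term q: no divisor's leading term divides it; move -2767/2800q to the remainder.
  leading term 1: no divisor's leading term divides it; move -4539/2800 to the remainder.
  remainder -117/175q⁴ + 443/700q³ + 677/350q² - 2767/2800q - 4539/2800 ≠ 0; add k_6 = -117/175q⁴ + 443/700q³ + 677/350q² - 2767/2800q - 4539/2800 to the basis.

S(f_1,k_4): lcm = p²q. S = -6/5p² + 16/7pq² - 15/7pq - 162/35p + 4/7q³ - 2/7q² - 13/7q.
  leading term p²: subtract (6/35)·f_1 from -6/5p² + 16/7pq² - 15/7pq - 162/35p + 4/7q³ - 2/7q² - 13/7q → 16/7pq² - 15/7pq - 162/35p + 4/7q³ + ⅖q² - 11/5q - 78/35
  leading term pq²: subtract (2/7)·f_3 from 16/7pq² - 15/7pq - 162/35p + 4/7q³ + ⅖q² - 11/5q - 78/35 → -pq - 162/35p + 4/7q³ + ⅖q² - 11/5q - 198/35
  leading term pq: subtract (4)·k_4 from -pq - 162/35p + 4/7q³ + ⅖q² - 11/5q - 198/35 → -24/7p + 4/7q³ - 66/35q² - 2/35q - 36/35
  leading term p: subtract (16/7)·k_5 from -24/7p + 4/7q³ - 66/35q² - 2/35q - 36/35 → -64/49q⁴ + 92/49q³ + 498/245q² - 534/245q - 36/35
  leading term q⁴: subtract (1600/819)·k_6 from -64/49q⁴ + 92/49q³ + 498/245q² - 534/245q - 36/35 → 3676/5733q³ - 50054/28665q² - 7138/28665q + 20432/9555
  leading term q³: no divisor's leading term divides it; move 3676/5733q³ to the remainder.
  leading term q²: no divisor's leading term divides it; move -50054/28665q² to the remainder.
  leading term q: no divisor's leading term divides it; move -7138/28665q to the remainder.
  leading term 1: no divisor's leading term divides it; move 20432/9555 to the remainder.
  remainder 3676/5733q³ - 50054/28665q² - 7138/28665q + 20432/9555 ≠ 0; add k_7 = 3676/5733q³ - 50054/28665q² - 7138/28665q + 20432/9555 to the basis.

S(f_3,k_5): lcm = pq². S = -½pq + 8/21q⁶ - 8/21q⁵ - 8/7q⁴ + 13/21q³ + 3/2.
  leading term pq: subtract (2)·k_4 from -½pq + 8/21q⁶ - 8/21q⁵ - 8/7q⁴ + 13/21q³ + 3/2 → ⅗p + 8/21q⁶ - 8/21q⁵ - 8/7q⁴ + 13/21q³ - 8/7q² + 15/14q + 267/70
  leading term p: subtract (-⅖)·k_5 from ⅗p + 8/21q⁶ - 8/21q⁵ - 8/7q⁴ + 13/21q³ - 8/7q² + 15/14q + 267/70 → 8/21q⁶ - 8/21q⁵ - 32/35q⁴ + 41/105q³ - 64/35q² + 101/70q + 267/70
  leading term q⁶: subtract (-200/351q²)·k_6 from 8/21q⁶ - 8/21q⁵ - 32/35q⁴ + 41/105q³ - 64/35q² + 101/70q + 267/70 → -50/2457q⁵ + 2308/12285q⁴ - 4241/24570q³ - 22541/8190q² + 101/70q + 267/70
  leading term q⁵: subtract (1250/41067q)·k_6 from -50/2457q⁵ + 2308/12285q⁴ - 4241/24570q³ - 22541/8190q² + 101/70q + 267/70 → 484697/2874690q⁴ - 665447/2874690q³ - 31301689/11498760q² + 5719481/3832920q + 267/70
  leading term q⁴: subtract (-2423485/9609678)·k_6 from 484697/2874690q⁴ - 665447/2874690q³ - 31301689/11498760q² + 5719481/3832920q + 267/70 → -19341685/269070984q³ - 85886225/38438712q² + 191114135/153754848q + 1221748835/358761312
  leading term q³: subtract (-135391795/1207698336)·k_7 from -19341685/269070984q³ - 85886225/38438712q² + 191114135/153754848q + 1221748835/358761312 → -10272008897/4226944176q² + 10272008897/8453888352q + 10272008897/2817962784
  leading term q²: no divisor's leading term divides it; move -10272008897/4226944176q² to the remainder.
  leading term q: no divisor's leading term divides it; move 10272008897/8453888352q to the remainder.
  leading term 1: no divisor's leading term divides it; move 10272008897/2817962784 to the remainder.
  remainder -10272008897/4226944176q² + 10272008897/8453888352q + 10272008897/2817962784 ≠ 0; add k_8 = -10272008897/4226944176q² + 10272008897/8453888352q + 10272008897/2817962784 to the basis.

The other S-polynomials (S(f_2,k_4), S(f_3,k_4), S(f_1,k_5), S(f_2,k_5), S(k_4,k_5), S(f_1,k_6), S(f_2,k_6), S(f_3,k_6), S(k_4,k_6), S(k_5,k_6), S(f_1,k_7), S(f_2,k_7), S(f_3,k_7), S(k_4,k_7), S(k_5,k_7), S(k_6,k_7), S(f_1,k_8), S(f_2,k_8), S(f_3,k_8), S(k_4,k_8), S(k_5,k_8), S(k_6,k_8), S(k_7,k_8)) all reduce to 0 modulo the current basis, so we have a Gröbner basis.
Inter-reduce: drop elements whose leading term is divisible by another's, tail-reduce, and make monic.
Reduced Gröbner basis: {p + 1, q² - ½q - 3/2}.
Label its elements g_1 = p + 1, g_2 = q² - ½q - 3/2.

Reduce h = -4pq - 4q modulo G:
  leading term pq: subtract (-4q)·g_1 from -4pq - 4q → 0
  normal form = 0.
Since the normal form is 0, h ∈ I.

The remainder on division by a Gröbner basis is unique — it is the normal form.

-4pq - 4q lies in I (it reduces to 0).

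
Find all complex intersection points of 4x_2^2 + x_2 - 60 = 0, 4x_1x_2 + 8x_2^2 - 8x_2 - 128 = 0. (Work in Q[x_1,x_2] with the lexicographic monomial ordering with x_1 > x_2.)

Compute a lex Gröbner basis by Buchberger's algorithm.
f_1 = 4x_2^2 + x_2 - 60, LT = x_2^2.
f_2 = 4x_1x_2 + 8x_2^2 - 8x_2 - 128, LT = x_1x_2.

S(f_1,f_2): lcm = x_1x_2^2. S = 1/4x_1x_2 - 15x_1 - 2x_2^3 + 2x_2^2 + 32x_2.
  leading term x_1x_2: subtract (1/16)·f_2 from 1/4x_1x_2 - 15x_1 - 2x_2^3 + 2x_2^2 + 32x_2 → -15x_1 - 2x_2^3 + 3/2x_2^2 + 65/2x_2 + 8
  leading term x_1: no divisor's leading term divides it; move -15x_1 to the remainder.
  leading term x_2^3: subtract (-1/2x_2)·f_1 from -2x_2^3 + 3/2x_2^2 + 65/2x_2 + 8 → 2x_2^2 + 5/2x_2 + 8
  leading term x_2^2: subtract (1/2)·f_1 from 2x_2^2 + 5/2x_2 + 8 → 2x_2 + 38
  leading term x_2: no divisor's leading term divides it; move 2x_2 to the remainder.
  leading term 1: no divisor's leading term divides it; move 38 to the remainder.
  remainder -15x_1 + 2x_2 + 38 ≠ 0; add h_3 = -15x_1 + 2x_2 + 38 to the basis.

The other S-polynomials (S(f_1,h_3), S(f_2,h_3)) all reduce to 0 modulo the current basis, so we have a Gröbner basis.
Inter-reduce: drop elements whose leading term is divisible by another's, tail-reduce, and make monic.
Reduced Gröbner basis: {x_1 - 2/15x_2 - 38/15, x_2^2 + 1/4x_2 - 15}.

The lex basis is triangular: the last element involves only x_2. Solving x_2^2 + 1/4x_2 - 15 = 0 gives x_2 ∈ {-4, 15/4}; substituting each value into the earlier elements determines the remaining variables.
  x_2 = -4: the earlier basis element becomes x_1 - 2 = 0, giving x_1 = 2 — point (2, -4).
  x_2 = 15/4: the earlier basis element becomes x_1 - 91/30 = 0, giving x_1 = 91/30 — point (91/30, 15/4).

{(2, -4), (91/30, 15/4)}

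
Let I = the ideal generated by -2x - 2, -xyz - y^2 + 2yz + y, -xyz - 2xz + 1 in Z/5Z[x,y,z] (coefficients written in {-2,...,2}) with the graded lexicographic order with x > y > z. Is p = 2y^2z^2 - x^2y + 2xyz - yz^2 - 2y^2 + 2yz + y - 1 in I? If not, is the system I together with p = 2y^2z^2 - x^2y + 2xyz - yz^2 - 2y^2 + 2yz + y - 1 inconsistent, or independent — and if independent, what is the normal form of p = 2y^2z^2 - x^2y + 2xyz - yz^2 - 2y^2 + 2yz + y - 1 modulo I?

2y^2z^2 - x^2y + 2xyz - yz^2 - 2y^2 + 2yz + y - 1 is independent of I; its normal form modulo I is -2y + z + 2.

First compute the reduced Gröbner basis of I by Buchberger's algorithm.
f_1 = -2x - 2, LT = x.
f_2 = -xyz - y^2 + 2yz + y, LT = xyz.
f_3 = -xyz - 2xz + 1, LT = xyz.

S(f_1,f_2): lcm = xyz. S = -y^2 - 2yz + y.
  leading term y^2: no divisor's leading term divides it; move -y^2 to the remainder.
  leading term yz: no divisor's leading term divides it; move -2yz to the remainder.
  leading term y: no divisor's leading term divides it; move y to the remainder.
  remainder -y^2 - 2yz + y ≠ 0; add h_4 = -y^2 - 2yz + y to the basis.

S(f_1,f_3): lcm = xyz. S = -2xz + yz + 1.
  leading term xz: subtract (z)·f_1 from -2xz + yz + 1 → yz + 2z + 1
  leading term yz: no divisor's leading term divides it; move yz to the remainder.
  leading term z: no divisor's leading term divides it; move 2z to the remainder.
  leading term 1: no divisor's leading term divides it; move 1 to the remainder.
  remainder yz + 2z + 1 ≠ 0; add h_5 = yz + 2z + 1 to the basis.

S(f_3,h_4): lcm = xy^2z. S = -2xyz^2 - 2xyz - y.
  leading term xyz^2: subtract (yz^2)·f_1 from -2xyz^2 - 2xyz - y → -2xyz + 2yz^2 - y
  leading term xyz: subtract (yz)·f_1 from -2xyz + 2yz^2 - y → 2yz^2 + 2yz - y
  leading term yz^2: subtract (2z)·h_5 from 2yz^2 + 2yz - y → 2yz + z^2 - y - 2z
  leading term yz: subtract (2)·h_5 from 2yz + z^2 - y - 2z → z^2 - y - z - 2
  leading term z^2: no divisor's leading term divides it; move z^2 to the remainder.
  leading term y: no divisor's leading term divides it; move -y to the remainder.
  leading term z: no divisor's leading term divides it; move -z to the remainder.
  leading term 1: no divisor's leading term divides it; move -2 to the remainder.
  remainder z^2 - y - z - 2 ≠ 0; add h_6 = z^2 - y - z - 2 to the basis.

The other S-polynomials (S(f_2,f_3), S(f_1,h_4), S(f_2,h_4), S(f_1,h_5), S(f_2,h_5), S(f_3,h_5), S(h_4,h_5), S(f_1,h_6), S(f_2,h_6), S(f_3,h_6), S(h_4,h_6), S(h_5,h_6)) all reduce to 0 modulo the current basis, so we have a Gröbner basis.
Inter-reduce: drop elements whose leading term is divisible by another's, tail-reduce, and make monic.
Reduced Gröbner basis: {y^2 - y + z - 2, yz + 2z + 1, z^2 - y - z - 2, x + 1}.
Label its elements g_1 = y^2 - y + z - 2, g_2 = yz + 2z + 1, g_3 = z^2 - y - z - 2, g_4 = x + 1.

Reduce p = 2y^2z^2 - x^2y + 2xyz - yz^2 - 2y^2 + 2yz + y - 1 modulo G:
  leading term y^2z^2: subtract (2z^2)·g_1 from 2y^2z^2 - x^2y + 2xyz - yz^2 - 2y^2 + 2yz + y - 1 → -x^2y + 2xyz + yz^2 - 2z^3 - 2y^2 + 2yz - z^2 + y - 1
  leading term x^2y: subtract (-xy)·g_4 from -x^2y + 2xyz + yz^2 - 2z^3 - 2y^2 + 2yz - z^2 + y - 1 → 2xyz + yz^2 - 2z^3 + xy - 2y^2 + 2yz - z^2 + y - 1
  leading term xyz: subtract (2x)·g_2 from 2xyz + yz^2 - 2z^3 + xy - 2y^2 + 2yz - z^2 + y - 1 → yz^2 - 2z^3 + xy + xz - 2y^2 + 2yz - z^2 - 2x + y - 1
  leading term yz^2: subtract (z)·g_2 from yz^2 - 2z^3 + xy + xz - 2y^2 + 2yz - z^2 - 2x + y - 1 → -2z^3 + xy + xz - 2y^2 + 2yz + 2z^2 - 2x + y - z - 1
  leading term z^3: subtract (-2z)·g_3 from -2z^3 + xy + xz - 2y^2 + 2yz + 2z^2 - 2x + y - z - 1 → xy + xz - 2y^2 - 2x + y - 1
  leading term xy: subtract (y)·g_4 from xy + xz - 2y^2 - 2x + y - 1 → xz - 2y^2 - 2x - 1
  leading term xz: subtract (z)·g_4 from xz - 2y^2 - 2x - 1 → -2y^2 - 2x - z - 1
  leading term y^2: subtract (-2)·g_1 from -2y^2 - 2x - z - 1 → -2x - 2y + z
  leading term x: subtract (-2)·g_4 from -2x - 2y + z → -2y + z + 2
  leading term y: no divisor's leading term divides it; move -2y to the remainder.
  leading term z: no divisor's leading term divides it; move z to the remainder.
  leading term 1: no divisor's leading term divides it; move 2 to the remainder.
  normal form = -2y + z + 2.
The normal form is nonzero, so p ∉ I. Since p minus its normal form lies in I, I + (p) = I + (r) where r = -2y + z + 2; decide whether this ideal is the whole ring.
Run Buchberger on G together with r (pairs among the g_i already reduce to 0 since G is a Gröbner basis):
g_1 = y^2 - y + z - 2, LT = y^2.
g_2 = yz + 2z + 1, LT = yz.
g_3 = z^2 - y - z - 2, LT = z^2.
g_4 = x + 1, LT = x.
r = -2y + z + 2, LT = y.

The S-polynomials (S(g_1,g_2), S(g_1,g_3), S(g_1,g_4), S(g_1,r), S(g_2,g_3), S(g_2,g_4), S(g_2,r), S(g_3,g_4), S(g_3,r), S(g_4,r)) all reduce to 0 modulo the current basis, so we have a Gröbner basis.
Inter-reduce: drop elements whose leading term is divisible by another's, tail-reduce, and make monic.
Reduced Gröbner basis: {z^2 + z + 2, x + 1, y + 2z - 1}.
The reduced Gröbner basis of I + (p) is {z^2 + z + 2, x + 1, y + 2z - 1} ≠ {1}, a proper ideal, so the enlarged system stays consistent: p is independent of I, with normal form -2y + z + 2.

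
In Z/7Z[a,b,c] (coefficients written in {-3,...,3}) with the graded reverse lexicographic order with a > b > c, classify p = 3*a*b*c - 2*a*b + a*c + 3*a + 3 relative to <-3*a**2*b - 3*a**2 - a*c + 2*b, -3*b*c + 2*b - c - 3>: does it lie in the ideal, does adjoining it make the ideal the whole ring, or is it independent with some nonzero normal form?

Adjoining 3*a*b*c - 2*a*b + a*c + 3*a + 3 makes the ideal the whole ring: the system is inconsistent.

First compute the reduced Gröbner basis of I by Buchberger's algorithm.
f_1 = -3*a**2*b - 3*a**2 - a*c + 2*b, LT = a**2*b.
f_2 = -3*b*c + 2*b - c - 3, LT = b*c.

S(f_1,f_2): lcm = a**2*b*c. S = 3*a**2*b + 3*a**2*c - 2*a*c**2 - a**2 - 3*b*c.
  leading term a**2*b: subtract (-1)·f_1 from 3*a**2*b + 3*a**2*c - 2*a*c**2 - a**2 - 3*b*c → 3*a**2*c - 2*a*c**2 + 3*a**2 - a*c - 3*b*c + 2*b
  leading term a**2*c: no divisor's leading term divides it; move 3*a**2*c to the remainder.
  leading term a*c**2: no divisor's leading term divides it; move -2*a*c**2 to the remainder.
  leading term a**2: no divisor's leading term divides it; move 3*a**2 to the remainder.
  leading term a*c: no divisor's leading term divides it; move -a*c to the remainder.
  leading term b*c: subtract (1)·f_2 from -3*b*c + 2*b → c + 3
  leading term c: no divisor's leading term divides it; move c to the remainder.
  leading term 1: no divisor's leading term divides it; move 3 to the remainder.
  remainder 3*a**2*c - 2*a*c**2 + 3*a**2 - a*c + c + 3 ≠ 0; add h_3 = 3*a**2*c - 2*a*c**2 + 3*a**2 - a*c + c + 3 to the basis.

The other S-polynomials (S(f_1,h_3), S(f_2,h_3)) all reduce to 0 modulo the current basis, so we have a Gröbner basis.
Inter-reduce: drop elements whose leading term is divisible by another's, tail-reduce, and make monic.
Reduced Gröbner basis: {a**2*b + a**2 - 2*a*c - 3*b, a**2*c - 3*a*c**2 + a**2 + 2*a*c - 2*c + 1, b*c - 3*b - 2*c + 1}.
Label its elements g_1 = a**2*b + a**2 - 2*a*c - 3*b, g_2 = a**2*c - 3*a*c**2 + a**2 + 2*a*c - 2*c + 1, g_3 = b*c - 3*b - 2*c + 1.

Reduce p = 3*a*b*c - 2*a*b + a*c + 3*a + 3 modulo G:
  leading term a*b*c: subtract (3*a)·g_3 from 3*a*b*c - 2*a*b + a*c + 3*a + 3 → 3
  leading term 1: no divisor's leading term divides it; move 3 to the remainder.
  normal form = 3.
The normal form is nonzero, so p ∉ I. Since p minus its normal form lies in I, I + (p) = I + (r) where r = 3; decide whether this ideal is the whole ring.
Here r = 3 is a nonzero constant, hence a unit: 1 ∈ I + (p), the Gröbner basis of I + (p) is {1}, and the enlarged system has no common solution — adjoining p is inconsistent.

The remainder on division by a Gröbner basis is unique — it is the normal form.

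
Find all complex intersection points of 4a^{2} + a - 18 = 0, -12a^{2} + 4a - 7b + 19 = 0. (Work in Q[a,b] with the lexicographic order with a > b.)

{(-9/4, -29/4), (2, -3)}

Compute a lex Gröbner basis by Buchberger's algorithm.
f_1 = 4a^{2} + a - 18, LT = a^{2}.
f_2 = -12a^{2} + 4a - 7b + 19, LT = a^{2}.

S(f_1,f_2): lcm = a^{2}. S = \tfrac{7}{12}a - \tfrac{7}{12}b - \tfrac{35}{12}.
  reduce S modulo (f_1, f_2):
  remainder \tfrac{7}{12}a - \tfrac{7}{12}b - \tfrac{35}{12} ≠ 0; add h_3 = \tfrac{7}{12}a - \tfrac{7}{12}b - \tfrac{35}{12} to the basis.

S(f_1,h_3): lcm = a^{2}. S = ab + \tfrac{21}{4}a - \tfrac{9}{2}.
  reduce S modulo (f_1, f_2, h_3):
  remainder b^{2} + \tfrac{41}{4}b + \tfrac{87}{4} ≠ 0; add h_4 = b^{2} + \tfrac{41}{4}b + \tfrac{87}{4} to the basis.

The other S-polynomials (S(f_2,h_3), S(f_1,h_4), S(f_2,h_4), S(h_3,h_4)) all reduce to 0 modulo the current basis, so we have a Gröbner basis.
Inter-reduce: drop elements whose leading term is divisible by another's, tail-reduce, and make monic.
Reduced Gröbner basis: {a - b - 5, b^{2} + \tfrac{41}{4}b + \tfrac{87}{4}}.

From the last basis element, b^{2} + \tfrac{41}{4}b + \tfrac{87}{4} = 0, so b takes values in {-29/4, -3}. Each choice, substituted upward through the basis, yields the corresponding point(s) of the solution set.
  b = -29/4: the earlier basis element becomes a + \tfrac{9}{4} = 0, giving a = -9/4 — point (-9/4, -29/4).
  b = -3: the earlier basis element becomes a - 2 = 0, giving a = 2 — point (2, -3).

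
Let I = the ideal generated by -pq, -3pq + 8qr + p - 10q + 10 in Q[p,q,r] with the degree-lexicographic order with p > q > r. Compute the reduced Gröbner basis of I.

f_1 = -pq, LT = pq.
f_2 = -3pq + 8qr + p - 10q + 10, LT = pq.

S(f_1,f_2): lcm = pq. S = 8/3qr + 1/3p - 10/3q + 10/3.
  reduce S modulo (f_1, f_2):
  remainder 8/3qr + 1/3p - 10/3q + 10/3 ≠ 0; add g_3 = 8/3qr + 1/3p - 10/3q + 10/3 to the basis.

S(f_1,g_3): lcm = pqr. S = -1/8p^2 + 5/4pq - 5/4p.
  reduce S modulo (f_1, f_2, g_3):
  remainder -1/8p^2 - 5/4p ≠ 0; add g_4 = -1/8p^2 - 5/4p to the basis.

The other S-polynomials (S(f_2,g_3), S(f_1,g_4), S(f_2,g_4), S(g_3,g_4)) all reduce to 0 modulo the current basis, so we have a Gröbner basis.
Inter-reduce: drop elements whose leading term is divisible by another's, tail-reduce, and make monic.

G = {p^2 + 10p, pq, qr + 1/8p - 5/4q + 5/4}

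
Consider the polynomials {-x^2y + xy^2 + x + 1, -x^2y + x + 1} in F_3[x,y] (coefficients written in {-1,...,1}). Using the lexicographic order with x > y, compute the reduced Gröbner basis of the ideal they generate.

G = {x - y + 1, y^2}

The reduced Gröbner basis is the canonical form of the ideal for this ordering.

f_1 = -x^2y + xy^2 + x + 1, LT = x^2y.
f_2 = -x^2y + x + 1, LT = x^2y.

S(f_1,f_2): lcm = x^2y. S = -xy^2.
  leading term xy^2: no divisor's leading term divides it; move -xy^2 to the remainder.
  remainder -xy^2 ≠ 0; add g_3 = -xy^2 to the basis.

S(f_1,g_3): lcm = x^2y^2. S = -xy^3 - xy - y.
  leading term xy^3: subtract (y)·g_3 from -xy^3 - xy - y → -xy - y
  leading term xy: no divisor's leading term divides it; move -xy to the remainder.
  leading term y: no divisor's leading term divides it; move -y to the remainder.
  remainder -xy - y ≠ 0; add g_4 = -xy - y to the basis.

S(f_1,g_4): lcm = x^2y. S = -xy^2 - xy - x - 1.
  leading term xy^2: subtract (1)·g_3 from -xy^2 - xy - x - 1 → -xy - x - 1
  leading term xy: subtract (1)·g_4 from -xy - x - 1 → -x + y - 1
  leading term x: no divisor's leading term divides it; move -x to the remainder.
  leading term y: no divisor's leading term divides it; move y to the remainder.
  leading term 1: no divisor's leading term divides it; move -1 to the remainder.
  remainder -x + y - 1 ≠ 0; add g_5 = -x + y - 1 to the basis.

S(g_3,g_4): lcm = xy^2. S = -y^2.
  leading term y^2: no divisor's leading term divides it; move -y^2 to the remainder.
  remainder -y^2 ≠ 0; add g_6 = -y^2 to the basis.

The other S-polynomials (S(f_2,g_3), S(f_2,g_4), S(f_1,g_5), S(f_2,g_5), S(g_3,g_5), S(g_4,g_5), S(f_1,g_6), S(f_2,g_6), S(g_3,g_6), S(g_4,g_6), S(g_5,g_6)) all reduce to 0 modulo the current basis, so we have a Gröbner basis.
Inter-reduce: drop elements whose leading term is divisible by another's, tail-reduce, and make monic.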